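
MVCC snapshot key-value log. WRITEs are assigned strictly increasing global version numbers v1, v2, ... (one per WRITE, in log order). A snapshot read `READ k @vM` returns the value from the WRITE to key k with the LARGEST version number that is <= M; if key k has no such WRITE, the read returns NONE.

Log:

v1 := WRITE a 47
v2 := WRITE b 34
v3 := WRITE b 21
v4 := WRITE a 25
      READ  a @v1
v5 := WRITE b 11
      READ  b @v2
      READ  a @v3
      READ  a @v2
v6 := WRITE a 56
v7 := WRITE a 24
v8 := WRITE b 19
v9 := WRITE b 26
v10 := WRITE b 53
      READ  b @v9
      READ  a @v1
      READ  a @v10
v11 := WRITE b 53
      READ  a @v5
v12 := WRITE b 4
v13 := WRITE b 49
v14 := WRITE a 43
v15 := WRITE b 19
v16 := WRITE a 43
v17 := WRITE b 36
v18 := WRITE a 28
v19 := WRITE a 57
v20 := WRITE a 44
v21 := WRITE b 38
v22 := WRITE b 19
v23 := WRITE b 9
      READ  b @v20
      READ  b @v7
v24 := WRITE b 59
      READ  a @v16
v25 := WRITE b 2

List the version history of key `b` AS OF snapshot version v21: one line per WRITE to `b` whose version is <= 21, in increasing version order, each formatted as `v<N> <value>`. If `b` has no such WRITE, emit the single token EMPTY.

Answer: v2 34
v3 21
v5 11
v8 19
v9 26
v10 53
v11 53
v12 4
v13 49
v15 19
v17 36
v21 38

Derivation:
Scan writes for key=b with version <= 21:
  v1 WRITE a 47 -> skip
  v2 WRITE b 34 -> keep
  v3 WRITE b 21 -> keep
  v4 WRITE a 25 -> skip
  v5 WRITE b 11 -> keep
  v6 WRITE a 56 -> skip
  v7 WRITE a 24 -> skip
  v8 WRITE b 19 -> keep
  v9 WRITE b 26 -> keep
  v10 WRITE b 53 -> keep
  v11 WRITE b 53 -> keep
  v12 WRITE b 4 -> keep
  v13 WRITE b 49 -> keep
  v14 WRITE a 43 -> skip
  v15 WRITE b 19 -> keep
  v16 WRITE a 43 -> skip
  v17 WRITE b 36 -> keep
  v18 WRITE a 28 -> skip
  v19 WRITE a 57 -> skip
  v20 WRITE a 44 -> skip
  v21 WRITE b 38 -> keep
  v22 WRITE b 19 -> drop (> snap)
  v23 WRITE b 9 -> drop (> snap)
  v24 WRITE b 59 -> drop (> snap)
  v25 WRITE b 2 -> drop (> snap)
Collected: [(2, 34), (3, 21), (5, 11), (8, 19), (9, 26), (10, 53), (11, 53), (12, 4), (13, 49), (15, 19), (17, 36), (21, 38)]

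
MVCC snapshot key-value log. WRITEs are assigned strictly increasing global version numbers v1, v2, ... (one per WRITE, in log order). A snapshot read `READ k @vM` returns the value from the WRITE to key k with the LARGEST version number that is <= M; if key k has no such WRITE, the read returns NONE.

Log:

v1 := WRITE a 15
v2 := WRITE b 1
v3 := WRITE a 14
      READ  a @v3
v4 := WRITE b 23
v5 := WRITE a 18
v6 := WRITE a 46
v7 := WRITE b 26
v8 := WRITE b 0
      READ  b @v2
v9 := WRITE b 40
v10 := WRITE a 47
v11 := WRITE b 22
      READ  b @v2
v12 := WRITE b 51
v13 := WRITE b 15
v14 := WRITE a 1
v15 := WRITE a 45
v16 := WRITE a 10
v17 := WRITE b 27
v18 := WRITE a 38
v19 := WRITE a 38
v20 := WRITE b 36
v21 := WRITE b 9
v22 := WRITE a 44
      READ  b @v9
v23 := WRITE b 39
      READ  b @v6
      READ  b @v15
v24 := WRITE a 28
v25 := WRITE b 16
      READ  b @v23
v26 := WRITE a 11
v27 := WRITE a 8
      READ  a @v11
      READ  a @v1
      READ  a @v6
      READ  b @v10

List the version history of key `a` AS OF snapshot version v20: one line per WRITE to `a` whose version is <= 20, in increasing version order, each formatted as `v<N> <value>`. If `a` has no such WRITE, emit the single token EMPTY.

Answer: v1 15
v3 14
v5 18
v6 46
v10 47
v14 1
v15 45
v16 10
v18 38
v19 38

Derivation:
Scan writes for key=a with version <= 20:
  v1 WRITE a 15 -> keep
  v2 WRITE b 1 -> skip
  v3 WRITE a 14 -> keep
  v4 WRITE b 23 -> skip
  v5 WRITE a 18 -> keep
  v6 WRITE a 46 -> keep
  v7 WRITE b 26 -> skip
  v8 WRITE b 0 -> skip
  v9 WRITE b 40 -> skip
  v10 WRITE a 47 -> keep
  v11 WRITE b 22 -> skip
  v12 WRITE b 51 -> skip
  v13 WRITE b 15 -> skip
  v14 WRITE a 1 -> keep
  v15 WRITE a 45 -> keep
  v16 WRITE a 10 -> keep
  v17 WRITE b 27 -> skip
  v18 WRITE a 38 -> keep
  v19 WRITE a 38 -> keep
  v20 WRITE b 36 -> skip
  v21 WRITE b 9 -> skip
  v22 WRITE a 44 -> drop (> snap)
  v23 WRITE b 39 -> skip
  v24 WRITE a 28 -> drop (> snap)
  v25 WRITE b 16 -> skip
  v26 WRITE a 11 -> drop (> snap)
  v27 WRITE a 8 -> drop (> snap)
Collected: [(1, 15), (3, 14), (5, 18), (6, 46), (10, 47), (14, 1), (15, 45), (16, 10), (18, 38), (19, 38)]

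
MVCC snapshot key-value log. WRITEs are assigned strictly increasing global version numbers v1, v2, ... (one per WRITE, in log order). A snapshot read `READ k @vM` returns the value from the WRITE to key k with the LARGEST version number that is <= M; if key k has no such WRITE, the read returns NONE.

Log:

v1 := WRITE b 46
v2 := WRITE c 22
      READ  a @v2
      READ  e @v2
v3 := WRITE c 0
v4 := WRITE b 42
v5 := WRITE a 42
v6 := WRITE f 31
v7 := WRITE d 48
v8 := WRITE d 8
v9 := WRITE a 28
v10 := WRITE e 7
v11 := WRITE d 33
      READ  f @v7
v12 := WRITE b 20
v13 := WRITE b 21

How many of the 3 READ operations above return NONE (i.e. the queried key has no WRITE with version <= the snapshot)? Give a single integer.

Answer: 2

Derivation:
v1: WRITE b=46  (b history now [(1, 46)])
v2: WRITE c=22  (c history now [(2, 22)])
READ a @v2: history=[] -> no version <= 2 -> NONE
READ e @v2: history=[] -> no version <= 2 -> NONE
v3: WRITE c=0  (c history now [(2, 22), (3, 0)])
v4: WRITE b=42  (b history now [(1, 46), (4, 42)])
v5: WRITE a=42  (a history now [(5, 42)])
v6: WRITE f=31  (f history now [(6, 31)])
v7: WRITE d=48  (d history now [(7, 48)])
v8: WRITE d=8  (d history now [(7, 48), (8, 8)])
v9: WRITE a=28  (a history now [(5, 42), (9, 28)])
v10: WRITE e=7  (e history now [(10, 7)])
v11: WRITE d=33  (d history now [(7, 48), (8, 8), (11, 33)])
READ f @v7: history=[(6, 31)] -> pick v6 -> 31
v12: WRITE b=20  (b history now [(1, 46), (4, 42), (12, 20)])
v13: WRITE b=21  (b history now [(1, 46), (4, 42), (12, 20), (13, 21)])
Read results in order: ['NONE', 'NONE', '31']
NONE count = 2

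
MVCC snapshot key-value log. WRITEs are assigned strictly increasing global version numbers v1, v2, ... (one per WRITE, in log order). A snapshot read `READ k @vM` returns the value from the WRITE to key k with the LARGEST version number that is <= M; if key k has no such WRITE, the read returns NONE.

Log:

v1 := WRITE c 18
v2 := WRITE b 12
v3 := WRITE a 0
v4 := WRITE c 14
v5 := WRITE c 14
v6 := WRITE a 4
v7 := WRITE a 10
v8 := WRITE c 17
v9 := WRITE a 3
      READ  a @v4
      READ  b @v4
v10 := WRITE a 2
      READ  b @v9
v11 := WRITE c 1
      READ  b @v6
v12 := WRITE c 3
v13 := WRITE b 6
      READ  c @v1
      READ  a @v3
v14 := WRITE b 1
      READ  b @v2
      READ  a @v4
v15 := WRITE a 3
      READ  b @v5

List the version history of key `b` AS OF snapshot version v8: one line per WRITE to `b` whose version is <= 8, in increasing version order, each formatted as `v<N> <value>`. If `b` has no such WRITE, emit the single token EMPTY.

Answer: v2 12

Derivation:
Scan writes for key=b with version <= 8:
  v1 WRITE c 18 -> skip
  v2 WRITE b 12 -> keep
  v3 WRITE a 0 -> skip
  v4 WRITE c 14 -> skip
  v5 WRITE c 14 -> skip
  v6 WRITE a 4 -> skip
  v7 WRITE a 10 -> skip
  v8 WRITE c 17 -> skip
  v9 WRITE a 3 -> skip
  v10 WRITE a 2 -> skip
  v11 WRITE c 1 -> skip
  v12 WRITE c 3 -> skip
  v13 WRITE b 6 -> drop (> snap)
  v14 WRITE b 1 -> drop (> snap)
  v15 WRITE a 3 -> skip
Collected: [(2, 12)]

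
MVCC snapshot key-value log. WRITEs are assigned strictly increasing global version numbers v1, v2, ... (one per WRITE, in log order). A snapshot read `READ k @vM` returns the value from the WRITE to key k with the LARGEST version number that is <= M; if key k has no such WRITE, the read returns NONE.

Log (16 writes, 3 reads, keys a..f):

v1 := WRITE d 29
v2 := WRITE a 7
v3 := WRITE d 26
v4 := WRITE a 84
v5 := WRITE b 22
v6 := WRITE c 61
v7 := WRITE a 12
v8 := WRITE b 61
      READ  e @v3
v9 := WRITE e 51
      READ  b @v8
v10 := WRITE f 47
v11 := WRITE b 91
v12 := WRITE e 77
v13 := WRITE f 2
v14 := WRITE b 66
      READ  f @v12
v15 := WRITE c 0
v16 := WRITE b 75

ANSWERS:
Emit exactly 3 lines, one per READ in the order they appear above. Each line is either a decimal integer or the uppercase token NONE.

Answer: NONE
61
47

Derivation:
v1: WRITE d=29  (d history now [(1, 29)])
v2: WRITE a=7  (a history now [(2, 7)])
v3: WRITE d=26  (d history now [(1, 29), (3, 26)])
v4: WRITE a=84  (a history now [(2, 7), (4, 84)])
v5: WRITE b=22  (b history now [(5, 22)])
v6: WRITE c=61  (c history now [(6, 61)])
v7: WRITE a=12  (a history now [(2, 7), (4, 84), (7, 12)])
v8: WRITE b=61  (b history now [(5, 22), (8, 61)])
READ e @v3: history=[] -> no version <= 3 -> NONE
v9: WRITE e=51  (e history now [(9, 51)])
READ b @v8: history=[(5, 22), (8, 61)] -> pick v8 -> 61
v10: WRITE f=47  (f history now [(10, 47)])
v11: WRITE b=91  (b history now [(5, 22), (8, 61), (11, 91)])
v12: WRITE e=77  (e history now [(9, 51), (12, 77)])
v13: WRITE f=2  (f history now [(10, 47), (13, 2)])
v14: WRITE b=66  (b history now [(5, 22), (8, 61), (11, 91), (14, 66)])
READ f @v12: history=[(10, 47), (13, 2)] -> pick v10 -> 47
v15: WRITE c=0  (c history now [(6, 61), (15, 0)])
v16: WRITE b=75  (b history now [(5, 22), (8, 61), (11, 91), (14, 66), (16, 75)])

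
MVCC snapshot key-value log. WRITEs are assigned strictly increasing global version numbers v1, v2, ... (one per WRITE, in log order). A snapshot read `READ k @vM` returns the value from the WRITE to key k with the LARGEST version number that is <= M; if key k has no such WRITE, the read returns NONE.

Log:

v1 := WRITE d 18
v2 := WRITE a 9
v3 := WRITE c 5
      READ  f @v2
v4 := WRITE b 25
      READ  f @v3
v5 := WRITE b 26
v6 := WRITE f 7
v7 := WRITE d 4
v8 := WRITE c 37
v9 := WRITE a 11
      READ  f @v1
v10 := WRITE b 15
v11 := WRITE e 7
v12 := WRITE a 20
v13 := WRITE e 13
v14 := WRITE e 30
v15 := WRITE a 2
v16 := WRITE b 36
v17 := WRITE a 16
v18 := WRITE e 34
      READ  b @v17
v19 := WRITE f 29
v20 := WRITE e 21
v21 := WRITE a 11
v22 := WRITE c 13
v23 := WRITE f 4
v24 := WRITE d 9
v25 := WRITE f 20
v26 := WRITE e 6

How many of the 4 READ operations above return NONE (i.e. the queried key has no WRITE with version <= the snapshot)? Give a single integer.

v1: WRITE d=18  (d history now [(1, 18)])
v2: WRITE a=9  (a history now [(2, 9)])
v3: WRITE c=5  (c history now [(3, 5)])
READ f @v2: history=[] -> no version <= 2 -> NONE
v4: WRITE b=25  (b history now [(4, 25)])
READ f @v3: history=[] -> no version <= 3 -> NONE
v5: WRITE b=26  (b history now [(4, 25), (5, 26)])
v6: WRITE f=7  (f history now [(6, 7)])
v7: WRITE d=4  (d history now [(1, 18), (7, 4)])
v8: WRITE c=37  (c history now [(3, 5), (8, 37)])
v9: WRITE a=11  (a history now [(2, 9), (9, 11)])
READ f @v1: history=[(6, 7)] -> no version <= 1 -> NONE
v10: WRITE b=15  (b history now [(4, 25), (5, 26), (10, 15)])
v11: WRITE e=7  (e history now [(11, 7)])
v12: WRITE a=20  (a history now [(2, 9), (9, 11), (12, 20)])
v13: WRITE e=13  (e history now [(11, 7), (13, 13)])
v14: WRITE e=30  (e history now [(11, 7), (13, 13), (14, 30)])
v15: WRITE a=2  (a history now [(2, 9), (9, 11), (12, 20), (15, 2)])
v16: WRITE b=36  (b history now [(4, 25), (5, 26), (10, 15), (16, 36)])
v17: WRITE a=16  (a history now [(2, 9), (9, 11), (12, 20), (15, 2), (17, 16)])
v18: WRITE e=34  (e history now [(11, 7), (13, 13), (14, 30), (18, 34)])
READ b @v17: history=[(4, 25), (5, 26), (10, 15), (16, 36)] -> pick v16 -> 36
v19: WRITE f=29  (f history now [(6, 7), (19, 29)])
v20: WRITE e=21  (e history now [(11, 7), (13, 13), (14, 30), (18, 34), (20, 21)])
v21: WRITE a=11  (a history now [(2, 9), (9, 11), (12, 20), (15, 2), (17, 16), (21, 11)])
v22: WRITE c=13  (c history now [(3, 5), (8, 37), (22, 13)])
v23: WRITE f=4  (f history now [(6, 7), (19, 29), (23, 4)])
v24: WRITE d=9  (d history now [(1, 18), (7, 4), (24, 9)])
v25: WRITE f=20  (f history now [(6, 7), (19, 29), (23, 4), (25, 20)])
v26: WRITE e=6  (e history now [(11, 7), (13, 13), (14, 30), (18, 34), (20, 21), (26, 6)])
Read results in order: ['NONE', 'NONE', 'NONE', '36']
NONE count = 3

Answer: 3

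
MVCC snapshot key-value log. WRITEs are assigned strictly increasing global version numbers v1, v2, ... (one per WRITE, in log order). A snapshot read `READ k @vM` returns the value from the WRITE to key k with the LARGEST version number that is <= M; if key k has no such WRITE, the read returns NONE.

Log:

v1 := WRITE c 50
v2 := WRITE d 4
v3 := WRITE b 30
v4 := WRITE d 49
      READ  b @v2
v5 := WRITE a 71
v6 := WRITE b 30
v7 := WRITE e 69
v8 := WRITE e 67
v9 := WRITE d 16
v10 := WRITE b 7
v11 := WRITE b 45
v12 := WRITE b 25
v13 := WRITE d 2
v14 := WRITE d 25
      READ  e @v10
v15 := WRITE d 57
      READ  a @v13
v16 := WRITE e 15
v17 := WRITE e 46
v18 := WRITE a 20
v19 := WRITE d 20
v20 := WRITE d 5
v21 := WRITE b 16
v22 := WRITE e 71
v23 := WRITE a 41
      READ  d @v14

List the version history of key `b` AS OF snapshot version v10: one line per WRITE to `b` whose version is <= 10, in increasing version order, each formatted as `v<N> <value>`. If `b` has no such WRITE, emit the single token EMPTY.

Scan writes for key=b with version <= 10:
  v1 WRITE c 50 -> skip
  v2 WRITE d 4 -> skip
  v3 WRITE b 30 -> keep
  v4 WRITE d 49 -> skip
  v5 WRITE a 71 -> skip
  v6 WRITE b 30 -> keep
  v7 WRITE e 69 -> skip
  v8 WRITE e 67 -> skip
  v9 WRITE d 16 -> skip
  v10 WRITE b 7 -> keep
  v11 WRITE b 45 -> drop (> snap)
  v12 WRITE b 25 -> drop (> snap)
  v13 WRITE d 2 -> skip
  v14 WRITE d 25 -> skip
  v15 WRITE d 57 -> skip
  v16 WRITE e 15 -> skip
  v17 WRITE e 46 -> skip
  v18 WRITE a 20 -> skip
  v19 WRITE d 20 -> skip
  v20 WRITE d 5 -> skip
  v21 WRITE b 16 -> drop (> snap)
  v22 WRITE e 71 -> skip
  v23 WRITE a 41 -> skip
Collected: [(3, 30), (6, 30), (10, 7)]

Answer: v3 30
v6 30
v10 7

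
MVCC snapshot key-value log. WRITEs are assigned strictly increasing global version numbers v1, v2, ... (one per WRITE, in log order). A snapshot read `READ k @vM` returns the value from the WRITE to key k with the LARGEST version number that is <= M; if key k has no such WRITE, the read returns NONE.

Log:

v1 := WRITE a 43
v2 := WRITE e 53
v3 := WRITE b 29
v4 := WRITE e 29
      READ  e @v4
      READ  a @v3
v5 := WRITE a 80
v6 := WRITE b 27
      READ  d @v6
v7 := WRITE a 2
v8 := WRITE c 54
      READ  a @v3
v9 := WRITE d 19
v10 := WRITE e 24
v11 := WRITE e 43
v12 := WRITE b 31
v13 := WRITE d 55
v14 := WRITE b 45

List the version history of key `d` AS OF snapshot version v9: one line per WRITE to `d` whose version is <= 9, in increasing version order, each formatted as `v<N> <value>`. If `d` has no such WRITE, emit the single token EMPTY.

Answer: v9 19

Derivation:
Scan writes for key=d with version <= 9:
  v1 WRITE a 43 -> skip
  v2 WRITE e 53 -> skip
  v3 WRITE b 29 -> skip
  v4 WRITE e 29 -> skip
  v5 WRITE a 80 -> skip
  v6 WRITE b 27 -> skip
  v7 WRITE a 2 -> skip
  v8 WRITE c 54 -> skip
  v9 WRITE d 19 -> keep
  v10 WRITE e 24 -> skip
  v11 WRITE e 43 -> skip
  v12 WRITE b 31 -> skip
  v13 WRITE d 55 -> drop (> snap)
  v14 WRITE b 45 -> skip
Collected: [(9, 19)]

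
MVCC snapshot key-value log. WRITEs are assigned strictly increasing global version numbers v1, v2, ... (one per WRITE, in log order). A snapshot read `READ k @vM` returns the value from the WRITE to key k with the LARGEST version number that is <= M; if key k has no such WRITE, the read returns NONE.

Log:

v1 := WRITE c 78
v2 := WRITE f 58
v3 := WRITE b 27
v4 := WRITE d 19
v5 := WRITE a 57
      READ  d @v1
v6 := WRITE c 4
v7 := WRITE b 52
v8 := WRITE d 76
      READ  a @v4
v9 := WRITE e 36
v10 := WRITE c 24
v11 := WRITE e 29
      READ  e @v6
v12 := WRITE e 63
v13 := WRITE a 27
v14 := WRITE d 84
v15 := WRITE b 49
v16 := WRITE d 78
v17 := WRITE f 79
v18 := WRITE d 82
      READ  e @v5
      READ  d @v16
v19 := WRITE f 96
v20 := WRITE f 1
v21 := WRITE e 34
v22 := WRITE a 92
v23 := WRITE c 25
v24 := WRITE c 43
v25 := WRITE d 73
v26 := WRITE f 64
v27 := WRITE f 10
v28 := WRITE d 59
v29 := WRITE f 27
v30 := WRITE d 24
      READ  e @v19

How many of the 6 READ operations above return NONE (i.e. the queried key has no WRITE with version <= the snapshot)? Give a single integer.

v1: WRITE c=78  (c history now [(1, 78)])
v2: WRITE f=58  (f history now [(2, 58)])
v3: WRITE b=27  (b history now [(3, 27)])
v4: WRITE d=19  (d history now [(4, 19)])
v5: WRITE a=57  (a history now [(5, 57)])
READ d @v1: history=[(4, 19)] -> no version <= 1 -> NONE
v6: WRITE c=4  (c history now [(1, 78), (6, 4)])
v7: WRITE b=52  (b history now [(3, 27), (7, 52)])
v8: WRITE d=76  (d history now [(4, 19), (8, 76)])
READ a @v4: history=[(5, 57)] -> no version <= 4 -> NONE
v9: WRITE e=36  (e history now [(9, 36)])
v10: WRITE c=24  (c history now [(1, 78), (6, 4), (10, 24)])
v11: WRITE e=29  (e history now [(9, 36), (11, 29)])
READ e @v6: history=[(9, 36), (11, 29)] -> no version <= 6 -> NONE
v12: WRITE e=63  (e history now [(9, 36), (11, 29), (12, 63)])
v13: WRITE a=27  (a history now [(5, 57), (13, 27)])
v14: WRITE d=84  (d history now [(4, 19), (8, 76), (14, 84)])
v15: WRITE b=49  (b history now [(3, 27), (7, 52), (15, 49)])
v16: WRITE d=78  (d history now [(4, 19), (8, 76), (14, 84), (16, 78)])
v17: WRITE f=79  (f history now [(2, 58), (17, 79)])
v18: WRITE d=82  (d history now [(4, 19), (8, 76), (14, 84), (16, 78), (18, 82)])
READ e @v5: history=[(9, 36), (11, 29), (12, 63)] -> no version <= 5 -> NONE
READ d @v16: history=[(4, 19), (8, 76), (14, 84), (16, 78), (18, 82)] -> pick v16 -> 78
v19: WRITE f=96  (f history now [(2, 58), (17, 79), (19, 96)])
v20: WRITE f=1  (f history now [(2, 58), (17, 79), (19, 96), (20, 1)])
v21: WRITE e=34  (e history now [(9, 36), (11, 29), (12, 63), (21, 34)])
v22: WRITE a=92  (a history now [(5, 57), (13, 27), (22, 92)])
v23: WRITE c=25  (c history now [(1, 78), (6, 4), (10, 24), (23, 25)])
v24: WRITE c=43  (c history now [(1, 78), (6, 4), (10, 24), (23, 25), (24, 43)])
v25: WRITE d=73  (d history now [(4, 19), (8, 76), (14, 84), (16, 78), (18, 82), (25, 73)])
v26: WRITE f=64  (f history now [(2, 58), (17, 79), (19, 96), (20, 1), (26, 64)])
v27: WRITE f=10  (f history now [(2, 58), (17, 79), (19, 96), (20, 1), (26, 64), (27, 10)])
v28: WRITE d=59  (d history now [(4, 19), (8, 76), (14, 84), (16, 78), (18, 82), (25, 73), (28, 59)])
v29: WRITE f=27  (f history now [(2, 58), (17, 79), (19, 96), (20, 1), (26, 64), (27, 10), (29, 27)])
v30: WRITE d=24  (d history now [(4, 19), (8, 76), (14, 84), (16, 78), (18, 82), (25, 73), (28, 59), (30, 24)])
READ e @v19: history=[(9, 36), (11, 29), (12, 63), (21, 34)] -> pick v12 -> 63
Read results in order: ['NONE', 'NONE', 'NONE', 'NONE', '78', '63']
NONE count = 4

Answer: 4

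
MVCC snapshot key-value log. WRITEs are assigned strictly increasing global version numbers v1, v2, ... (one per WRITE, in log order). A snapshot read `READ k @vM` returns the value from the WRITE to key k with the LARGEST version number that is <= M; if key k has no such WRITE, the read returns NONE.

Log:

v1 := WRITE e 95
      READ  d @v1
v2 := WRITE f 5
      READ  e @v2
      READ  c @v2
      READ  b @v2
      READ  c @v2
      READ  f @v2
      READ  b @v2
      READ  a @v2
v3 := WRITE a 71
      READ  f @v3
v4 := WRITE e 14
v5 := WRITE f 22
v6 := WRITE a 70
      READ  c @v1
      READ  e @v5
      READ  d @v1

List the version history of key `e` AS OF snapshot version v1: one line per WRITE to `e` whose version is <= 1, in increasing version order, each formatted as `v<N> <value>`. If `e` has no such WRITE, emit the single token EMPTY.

Scan writes for key=e with version <= 1:
  v1 WRITE e 95 -> keep
  v2 WRITE f 5 -> skip
  v3 WRITE a 71 -> skip
  v4 WRITE e 14 -> drop (> snap)
  v5 WRITE f 22 -> skip
  v6 WRITE a 70 -> skip
Collected: [(1, 95)]

Answer: v1 95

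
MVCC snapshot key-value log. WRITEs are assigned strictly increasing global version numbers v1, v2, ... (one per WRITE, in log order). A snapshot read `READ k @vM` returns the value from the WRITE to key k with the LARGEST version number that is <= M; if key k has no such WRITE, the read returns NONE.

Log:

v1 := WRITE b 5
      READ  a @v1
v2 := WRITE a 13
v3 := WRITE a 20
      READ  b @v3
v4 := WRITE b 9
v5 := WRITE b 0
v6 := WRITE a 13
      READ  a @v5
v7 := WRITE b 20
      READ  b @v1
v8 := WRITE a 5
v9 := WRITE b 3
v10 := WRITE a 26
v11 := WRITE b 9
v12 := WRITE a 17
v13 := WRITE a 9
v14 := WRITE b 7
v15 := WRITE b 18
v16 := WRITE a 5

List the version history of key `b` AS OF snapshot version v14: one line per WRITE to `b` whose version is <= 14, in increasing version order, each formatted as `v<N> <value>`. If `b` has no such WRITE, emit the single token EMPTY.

Answer: v1 5
v4 9
v5 0
v7 20
v9 3
v11 9
v14 7

Derivation:
Scan writes for key=b with version <= 14:
  v1 WRITE b 5 -> keep
  v2 WRITE a 13 -> skip
  v3 WRITE a 20 -> skip
  v4 WRITE b 9 -> keep
  v5 WRITE b 0 -> keep
  v6 WRITE a 13 -> skip
  v7 WRITE b 20 -> keep
  v8 WRITE a 5 -> skip
  v9 WRITE b 3 -> keep
  v10 WRITE a 26 -> skip
  v11 WRITE b 9 -> keep
  v12 WRITE a 17 -> skip
  v13 WRITE a 9 -> skip
  v14 WRITE b 7 -> keep
  v15 WRITE b 18 -> drop (> snap)
  v16 WRITE a 5 -> skip
Collected: [(1, 5), (4, 9), (5, 0), (7, 20), (9, 3), (11, 9), (14, 7)]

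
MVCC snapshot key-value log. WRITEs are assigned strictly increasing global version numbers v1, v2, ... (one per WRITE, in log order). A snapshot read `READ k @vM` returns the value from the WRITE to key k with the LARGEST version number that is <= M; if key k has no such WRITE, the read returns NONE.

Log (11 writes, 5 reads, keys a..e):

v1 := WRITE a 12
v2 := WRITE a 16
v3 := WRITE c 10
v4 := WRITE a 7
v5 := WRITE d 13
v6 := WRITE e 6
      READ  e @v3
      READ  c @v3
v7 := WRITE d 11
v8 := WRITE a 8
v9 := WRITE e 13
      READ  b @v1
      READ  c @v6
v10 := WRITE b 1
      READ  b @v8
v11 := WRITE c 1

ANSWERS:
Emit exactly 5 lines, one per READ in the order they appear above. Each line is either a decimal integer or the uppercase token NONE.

Answer: NONE
10
NONE
10
NONE

Derivation:
v1: WRITE a=12  (a history now [(1, 12)])
v2: WRITE a=16  (a history now [(1, 12), (2, 16)])
v3: WRITE c=10  (c history now [(3, 10)])
v4: WRITE a=7  (a history now [(1, 12), (2, 16), (4, 7)])
v5: WRITE d=13  (d history now [(5, 13)])
v6: WRITE e=6  (e history now [(6, 6)])
READ e @v3: history=[(6, 6)] -> no version <= 3 -> NONE
READ c @v3: history=[(3, 10)] -> pick v3 -> 10
v7: WRITE d=11  (d history now [(5, 13), (7, 11)])
v8: WRITE a=8  (a history now [(1, 12), (2, 16), (4, 7), (8, 8)])
v9: WRITE e=13  (e history now [(6, 6), (9, 13)])
READ b @v1: history=[] -> no version <= 1 -> NONE
READ c @v6: history=[(3, 10)] -> pick v3 -> 10
v10: WRITE b=1  (b history now [(10, 1)])
READ b @v8: history=[(10, 1)] -> no version <= 8 -> NONE
v11: WRITE c=1  (c history now [(3, 10), (11, 1)])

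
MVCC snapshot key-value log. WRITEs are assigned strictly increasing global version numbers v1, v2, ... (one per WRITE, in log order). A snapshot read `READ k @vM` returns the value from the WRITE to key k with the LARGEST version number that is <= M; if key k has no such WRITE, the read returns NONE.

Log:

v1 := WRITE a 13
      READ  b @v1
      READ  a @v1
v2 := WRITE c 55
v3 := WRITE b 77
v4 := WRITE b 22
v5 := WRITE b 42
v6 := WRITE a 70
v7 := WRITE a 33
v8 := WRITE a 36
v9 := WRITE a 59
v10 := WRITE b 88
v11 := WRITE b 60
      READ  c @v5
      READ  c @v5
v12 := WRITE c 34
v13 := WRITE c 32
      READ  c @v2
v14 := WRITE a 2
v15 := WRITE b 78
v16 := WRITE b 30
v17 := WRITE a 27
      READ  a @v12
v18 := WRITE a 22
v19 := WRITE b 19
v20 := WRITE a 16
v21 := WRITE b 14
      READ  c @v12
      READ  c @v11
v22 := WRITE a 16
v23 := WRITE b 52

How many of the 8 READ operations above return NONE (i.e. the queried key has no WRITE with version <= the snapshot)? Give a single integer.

Answer: 1

Derivation:
v1: WRITE a=13  (a history now [(1, 13)])
READ b @v1: history=[] -> no version <= 1 -> NONE
READ a @v1: history=[(1, 13)] -> pick v1 -> 13
v2: WRITE c=55  (c history now [(2, 55)])
v3: WRITE b=77  (b history now [(3, 77)])
v4: WRITE b=22  (b history now [(3, 77), (4, 22)])
v5: WRITE b=42  (b history now [(3, 77), (4, 22), (5, 42)])
v6: WRITE a=70  (a history now [(1, 13), (6, 70)])
v7: WRITE a=33  (a history now [(1, 13), (6, 70), (7, 33)])
v8: WRITE a=36  (a history now [(1, 13), (6, 70), (7, 33), (8, 36)])
v9: WRITE a=59  (a history now [(1, 13), (6, 70), (7, 33), (8, 36), (9, 59)])
v10: WRITE b=88  (b history now [(3, 77), (4, 22), (5, 42), (10, 88)])
v11: WRITE b=60  (b history now [(3, 77), (4, 22), (5, 42), (10, 88), (11, 60)])
READ c @v5: history=[(2, 55)] -> pick v2 -> 55
READ c @v5: history=[(2, 55)] -> pick v2 -> 55
v12: WRITE c=34  (c history now [(2, 55), (12, 34)])
v13: WRITE c=32  (c history now [(2, 55), (12, 34), (13, 32)])
READ c @v2: history=[(2, 55), (12, 34), (13, 32)] -> pick v2 -> 55
v14: WRITE a=2  (a history now [(1, 13), (6, 70), (7, 33), (8, 36), (9, 59), (14, 2)])
v15: WRITE b=78  (b history now [(3, 77), (4, 22), (5, 42), (10, 88), (11, 60), (15, 78)])
v16: WRITE b=30  (b history now [(3, 77), (4, 22), (5, 42), (10, 88), (11, 60), (15, 78), (16, 30)])
v17: WRITE a=27  (a history now [(1, 13), (6, 70), (7, 33), (8, 36), (9, 59), (14, 2), (17, 27)])
READ a @v12: history=[(1, 13), (6, 70), (7, 33), (8, 36), (9, 59), (14, 2), (17, 27)] -> pick v9 -> 59
v18: WRITE a=22  (a history now [(1, 13), (6, 70), (7, 33), (8, 36), (9, 59), (14, 2), (17, 27), (18, 22)])
v19: WRITE b=19  (b history now [(3, 77), (4, 22), (5, 42), (10, 88), (11, 60), (15, 78), (16, 30), (19, 19)])
v20: WRITE a=16  (a history now [(1, 13), (6, 70), (7, 33), (8, 36), (9, 59), (14, 2), (17, 27), (18, 22), (20, 16)])
v21: WRITE b=14  (b history now [(3, 77), (4, 22), (5, 42), (10, 88), (11, 60), (15, 78), (16, 30), (19, 19), (21, 14)])
READ c @v12: history=[(2, 55), (12, 34), (13, 32)] -> pick v12 -> 34
READ c @v11: history=[(2, 55), (12, 34), (13, 32)] -> pick v2 -> 55
v22: WRITE a=16  (a history now [(1, 13), (6, 70), (7, 33), (8, 36), (9, 59), (14, 2), (17, 27), (18, 22), (20, 16), (22, 16)])
v23: WRITE b=52  (b history now [(3, 77), (4, 22), (5, 42), (10, 88), (11, 60), (15, 78), (16, 30), (19, 19), (21, 14), (23, 52)])
Read results in order: ['NONE', '13', '55', '55', '55', '59', '34', '55']
NONE count = 1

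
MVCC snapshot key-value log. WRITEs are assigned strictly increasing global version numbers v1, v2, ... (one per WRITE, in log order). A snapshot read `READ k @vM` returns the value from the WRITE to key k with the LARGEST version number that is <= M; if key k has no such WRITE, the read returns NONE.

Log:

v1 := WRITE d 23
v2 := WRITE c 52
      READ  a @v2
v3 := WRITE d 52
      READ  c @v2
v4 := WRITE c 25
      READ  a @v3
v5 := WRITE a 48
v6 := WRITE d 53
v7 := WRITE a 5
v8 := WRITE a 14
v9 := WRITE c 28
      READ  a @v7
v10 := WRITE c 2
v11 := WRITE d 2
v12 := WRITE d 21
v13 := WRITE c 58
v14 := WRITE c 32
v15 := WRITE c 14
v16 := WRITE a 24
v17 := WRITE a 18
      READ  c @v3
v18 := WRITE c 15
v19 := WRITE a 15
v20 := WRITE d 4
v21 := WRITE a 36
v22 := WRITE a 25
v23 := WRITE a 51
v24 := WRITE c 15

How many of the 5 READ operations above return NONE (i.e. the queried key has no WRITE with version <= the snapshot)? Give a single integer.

v1: WRITE d=23  (d history now [(1, 23)])
v2: WRITE c=52  (c history now [(2, 52)])
READ a @v2: history=[] -> no version <= 2 -> NONE
v3: WRITE d=52  (d history now [(1, 23), (3, 52)])
READ c @v2: history=[(2, 52)] -> pick v2 -> 52
v4: WRITE c=25  (c history now [(2, 52), (4, 25)])
READ a @v3: history=[] -> no version <= 3 -> NONE
v5: WRITE a=48  (a history now [(5, 48)])
v6: WRITE d=53  (d history now [(1, 23), (3, 52), (6, 53)])
v7: WRITE a=5  (a history now [(5, 48), (7, 5)])
v8: WRITE a=14  (a history now [(5, 48), (7, 5), (8, 14)])
v9: WRITE c=28  (c history now [(2, 52), (4, 25), (9, 28)])
READ a @v7: history=[(5, 48), (7, 5), (8, 14)] -> pick v7 -> 5
v10: WRITE c=2  (c history now [(2, 52), (4, 25), (9, 28), (10, 2)])
v11: WRITE d=2  (d history now [(1, 23), (3, 52), (6, 53), (11, 2)])
v12: WRITE d=21  (d history now [(1, 23), (3, 52), (6, 53), (11, 2), (12, 21)])
v13: WRITE c=58  (c history now [(2, 52), (4, 25), (9, 28), (10, 2), (13, 58)])
v14: WRITE c=32  (c history now [(2, 52), (4, 25), (9, 28), (10, 2), (13, 58), (14, 32)])
v15: WRITE c=14  (c history now [(2, 52), (4, 25), (9, 28), (10, 2), (13, 58), (14, 32), (15, 14)])
v16: WRITE a=24  (a history now [(5, 48), (7, 5), (8, 14), (16, 24)])
v17: WRITE a=18  (a history now [(5, 48), (7, 5), (8, 14), (16, 24), (17, 18)])
READ c @v3: history=[(2, 52), (4, 25), (9, 28), (10, 2), (13, 58), (14, 32), (15, 14)] -> pick v2 -> 52
v18: WRITE c=15  (c history now [(2, 52), (4, 25), (9, 28), (10, 2), (13, 58), (14, 32), (15, 14), (18, 15)])
v19: WRITE a=15  (a history now [(5, 48), (7, 5), (8, 14), (16, 24), (17, 18), (19, 15)])
v20: WRITE d=4  (d history now [(1, 23), (3, 52), (6, 53), (11, 2), (12, 21), (20, 4)])
v21: WRITE a=36  (a history now [(5, 48), (7, 5), (8, 14), (16, 24), (17, 18), (19, 15), (21, 36)])
v22: WRITE a=25  (a history now [(5, 48), (7, 5), (8, 14), (16, 24), (17, 18), (19, 15), (21, 36), (22, 25)])
v23: WRITE a=51  (a history now [(5, 48), (7, 5), (8, 14), (16, 24), (17, 18), (19, 15), (21, 36), (22, 25), (23, 51)])
v24: WRITE c=15  (c history now [(2, 52), (4, 25), (9, 28), (10, 2), (13, 58), (14, 32), (15, 14), (18, 15), (24, 15)])
Read results in order: ['NONE', '52', 'NONE', '5', '52']
NONE count = 2

Answer: 2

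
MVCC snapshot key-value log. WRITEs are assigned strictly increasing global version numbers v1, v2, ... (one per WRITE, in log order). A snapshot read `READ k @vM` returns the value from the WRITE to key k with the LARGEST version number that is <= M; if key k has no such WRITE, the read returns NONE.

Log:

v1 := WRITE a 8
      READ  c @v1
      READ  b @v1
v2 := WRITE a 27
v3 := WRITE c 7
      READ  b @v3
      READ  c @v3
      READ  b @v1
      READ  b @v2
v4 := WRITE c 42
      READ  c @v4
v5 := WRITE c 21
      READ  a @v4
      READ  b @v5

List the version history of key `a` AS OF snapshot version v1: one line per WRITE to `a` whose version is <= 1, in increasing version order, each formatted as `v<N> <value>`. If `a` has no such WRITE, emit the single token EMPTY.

Scan writes for key=a with version <= 1:
  v1 WRITE a 8 -> keep
  v2 WRITE a 27 -> drop (> snap)
  v3 WRITE c 7 -> skip
  v4 WRITE c 42 -> skip
  v5 WRITE c 21 -> skip
Collected: [(1, 8)]

Answer: v1 8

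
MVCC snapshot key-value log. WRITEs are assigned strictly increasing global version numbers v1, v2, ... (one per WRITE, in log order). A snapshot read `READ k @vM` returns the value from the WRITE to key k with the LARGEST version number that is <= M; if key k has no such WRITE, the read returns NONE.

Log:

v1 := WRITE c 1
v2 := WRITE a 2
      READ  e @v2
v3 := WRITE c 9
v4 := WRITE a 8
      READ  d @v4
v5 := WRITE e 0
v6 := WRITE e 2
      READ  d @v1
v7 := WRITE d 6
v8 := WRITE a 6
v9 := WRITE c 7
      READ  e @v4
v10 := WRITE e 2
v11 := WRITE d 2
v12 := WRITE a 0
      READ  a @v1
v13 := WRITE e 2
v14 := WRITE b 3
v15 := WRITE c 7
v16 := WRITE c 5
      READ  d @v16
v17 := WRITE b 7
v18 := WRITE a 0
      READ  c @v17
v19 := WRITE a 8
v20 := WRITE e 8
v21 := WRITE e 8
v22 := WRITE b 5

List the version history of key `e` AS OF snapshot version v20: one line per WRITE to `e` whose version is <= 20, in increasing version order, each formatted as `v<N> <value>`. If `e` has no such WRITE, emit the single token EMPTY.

Scan writes for key=e with version <= 20:
  v1 WRITE c 1 -> skip
  v2 WRITE a 2 -> skip
  v3 WRITE c 9 -> skip
  v4 WRITE a 8 -> skip
  v5 WRITE e 0 -> keep
  v6 WRITE e 2 -> keep
  v7 WRITE d 6 -> skip
  v8 WRITE a 6 -> skip
  v9 WRITE c 7 -> skip
  v10 WRITE e 2 -> keep
  v11 WRITE d 2 -> skip
  v12 WRITE a 0 -> skip
  v13 WRITE e 2 -> keep
  v14 WRITE b 3 -> skip
  v15 WRITE c 7 -> skip
  v16 WRITE c 5 -> skip
  v17 WRITE b 7 -> skip
  v18 WRITE a 0 -> skip
  v19 WRITE a 8 -> skip
  v20 WRITE e 8 -> keep
  v21 WRITE e 8 -> drop (> snap)
  v22 WRITE b 5 -> skip
Collected: [(5, 0), (6, 2), (10, 2), (13, 2), (20, 8)]

Answer: v5 0
v6 2
v10 2
v13 2
v20 8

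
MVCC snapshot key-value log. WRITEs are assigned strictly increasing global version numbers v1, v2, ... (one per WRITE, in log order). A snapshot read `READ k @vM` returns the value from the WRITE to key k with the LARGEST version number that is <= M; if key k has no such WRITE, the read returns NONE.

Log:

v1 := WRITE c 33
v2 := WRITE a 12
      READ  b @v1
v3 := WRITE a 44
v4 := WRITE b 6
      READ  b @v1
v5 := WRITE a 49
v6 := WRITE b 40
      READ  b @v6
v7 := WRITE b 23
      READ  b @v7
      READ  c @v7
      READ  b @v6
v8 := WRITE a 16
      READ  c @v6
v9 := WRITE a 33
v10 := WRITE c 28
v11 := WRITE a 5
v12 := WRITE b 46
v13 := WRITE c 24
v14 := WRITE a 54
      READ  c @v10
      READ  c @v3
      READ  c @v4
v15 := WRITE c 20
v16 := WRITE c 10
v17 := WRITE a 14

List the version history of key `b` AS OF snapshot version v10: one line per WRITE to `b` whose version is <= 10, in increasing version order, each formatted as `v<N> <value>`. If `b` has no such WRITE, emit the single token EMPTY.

Answer: v4 6
v6 40
v7 23

Derivation:
Scan writes for key=b with version <= 10:
  v1 WRITE c 33 -> skip
  v2 WRITE a 12 -> skip
  v3 WRITE a 44 -> skip
  v4 WRITE b 6 -> keep
  v5 WRITE a 49 -> skip
  v6 WRITE b 40 -> keep
  v7 WRITE b 23 -> keep
  v8 WRITE a 16 -> skip
  v9 WRITE a 33 -> skip
  v10 WRITE c 28 -> skip
  v11 WRITE a 5 -> skip
  v12 WRITE b 46 -> drop (> snap)
  v13 WRITE c 24 -> skip
  v14 WRITE a 54 -> skip
  v15 WRITE c 20 -> skip
  v16 WRITE c 10 -> skip
  v17 WRITE a 14 -> skip
Collected: [(4, 6), (6, 40), (7, 23)]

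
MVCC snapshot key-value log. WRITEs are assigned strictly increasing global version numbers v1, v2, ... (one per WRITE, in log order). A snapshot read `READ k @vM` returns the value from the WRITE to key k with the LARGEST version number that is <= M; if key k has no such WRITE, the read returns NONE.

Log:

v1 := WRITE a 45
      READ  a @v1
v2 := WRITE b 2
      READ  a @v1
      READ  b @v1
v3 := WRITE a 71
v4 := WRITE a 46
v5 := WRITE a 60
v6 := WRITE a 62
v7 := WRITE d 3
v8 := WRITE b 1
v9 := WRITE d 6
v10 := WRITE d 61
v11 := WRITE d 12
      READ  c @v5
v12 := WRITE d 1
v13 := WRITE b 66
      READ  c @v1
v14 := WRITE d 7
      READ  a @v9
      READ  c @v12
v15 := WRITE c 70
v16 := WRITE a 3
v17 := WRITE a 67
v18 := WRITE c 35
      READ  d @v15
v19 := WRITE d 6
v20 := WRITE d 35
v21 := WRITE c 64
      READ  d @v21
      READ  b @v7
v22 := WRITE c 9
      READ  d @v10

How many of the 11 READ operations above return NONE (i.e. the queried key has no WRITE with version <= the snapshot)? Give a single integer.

v1: WRITE a=45  (a history now [(1, 45)])
READ a @v1: history=[(1, 45)] -> pick v1 -> 45
v2: WRITE b=2  (b history now [(2, 2)])
READ a @v1: history=[(1, 45)] -> pick v1 -> 45
READ b @v1: history=[(2, 2)] -> no version <= 1 -> NONE
v3: WRITE a=71  (a history now [(1, 45), (3, 71)])
v4: WRITE a=46  (a history now [(1, 45), (3, 71), (4, 46)])
v5: WRITE a=60  (a history now [(1, 45), (3, 71), (4, 46), (5, 60)])
v6: WRITE a=62  (a history now [(1, 45), (3, 71), (4, 46), (5, 60), (6, 62)])
v7: WRITE d=3  (d history now [(7, 3)])
v8: WRITE b=1  (b history now [(2, 2), (8, 1)])
v9: WRITE d=6  (d history now [(7, 3), (9, 6)])
v10: WRITE d=61  (d history now [(7, 3), (9, 6), (10, 61)])
v11: WRITE d=12  (d history now [(7, 3), (9, 6), (10, 61), (11, 12)])
READ c @v5: history=[] -> no version <= 5 -> NONE
v12: WRITE d=1  (d history now [(7, 3), (9, 6), (10, 61), (11, 12), (12, 1)])
v13: WRITE b=66  (b history now [(2, 2), (8, 1), (13, 66)])
READ c @v1: history=[] -> no version <= 1 -> NONE
v14: WRITE d=7  (d history now [(7, 3), (9, 6), (10, 61), (11, 12), (12, 1), (14, 7)])
READ a @v9: history=[(1, 45), (3, 71), (4, 46), (5, 60), (6, 62)] -> pick v6 -> 62
READ c @v12: history=[] -> no version <= 12 -> NONE
v15: WRITE c=70  (c history now [(15, 70)])
v16: WRITE a=3  (a history now [(1, 45), (3, 71), (4, 46), (5, 60), (6, 62), (16, 3)])
v17: WRITE a=67  (a history now [(1, 45), (3, 71), (4, 46), (5, 60), (6, 62), (16, 3), (17, 67)])
v18: WRITE c=35  (c history now [(15, 70), (18, 35)])
READ d @v15: history=[(7, 3), (9, 6), (10, 61), (11, 12), (12, 1), (14, 7)] -> pick v14 -> 7
v19: WRITE d=6  (d history now [(7, 3), (9, 6), (10, 61), (11, 12), (12, 1), (14, 7), (19, 6)])
v20: WRITE d=35  (d history now [(7, 3), (9, 6), (10, 61), (11, 12), (12, 1), (14, 7), (19, 6), (20, 35)])
v21: WRITE c=64  (c history now [(15, 70), (18, 35), (21, 64)])
READ d @v21: history=[(7, 3), (9, 6), (10, 61), (11, 12), (12, 1), (14, 7), (19, 6), (20, 35)] -> pick v20 -> 35
READ b @v7: history=[(2, 2), (8, 1), (13, 66)] -> pick v2 -> 2
v22: WRITE c=9  (c history now [(15, 70), (18, 35), (21, 64), (22, 9)])
READ d @v10: history=[(7, 3), (9, 6), (10, 61), (11, 12), (12, 1), (14, 7), (19, 6), (20, 35)] -> pick v10 -> 61
Read results in order: ['45', '45', 'NONE', 'NONE', 'NONE', '62', 'NONE', '7', '35', '2', '61']
NONE count = 4

Answer: 4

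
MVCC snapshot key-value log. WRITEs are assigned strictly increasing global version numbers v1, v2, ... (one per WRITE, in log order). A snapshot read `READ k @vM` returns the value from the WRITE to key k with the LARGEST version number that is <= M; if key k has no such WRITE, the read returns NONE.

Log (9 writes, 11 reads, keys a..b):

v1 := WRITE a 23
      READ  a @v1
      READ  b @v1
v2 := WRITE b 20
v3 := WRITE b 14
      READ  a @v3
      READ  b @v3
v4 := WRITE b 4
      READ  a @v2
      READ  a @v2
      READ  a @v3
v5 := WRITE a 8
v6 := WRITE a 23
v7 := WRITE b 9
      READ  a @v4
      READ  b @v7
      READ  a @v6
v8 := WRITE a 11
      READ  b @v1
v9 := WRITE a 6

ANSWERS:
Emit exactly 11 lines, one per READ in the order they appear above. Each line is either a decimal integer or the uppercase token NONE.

v1: WRITE a=23  (a history now [(1, 23)])
READ a @v1: history=[(1, 23)] -> pick v1 -> 23
READ b @v1: history=[] -> no version <= 1 -> NONE
v2: WRITE b=20  (b history now [(2, 20)])
v3: WRITE b=14  (b history now [(2, 20), (3, 14)])
READ a @v3: history=[(1, 23)] -> pick v1 -> 23
READ b @v3: history=[(2, 20), (3, 14)] -> pick v3 -> 14
v4: WRITE b=4  (b history now [(2, 20), (3, 14), (4, 4)])
READ a @v2: history=[(1, 23)] -> pick v1 -> 23
READ a @v2: history=[(1, 23)] -> pick v1 -> 23
READ a @v3: history=[(1, 23)] -> pick v1 -> 23
v5: WRITE a=8  (a history now [(1, 23), (5, 8)])
v6: WRITE a=23  (a history now [(1, 23), (5, 8), (6, 23)])
v7: WRITE b=9  (b history now [(2, 20), (3, 14), (4, 4), (7, 9)])
READ a @v4: history=[(1, 23), (5, 8), (6, 23)] -> pick v1 -> 23
READ b @v7: history=[(2, 20), (3, 14), (4, 4), (7, 9)] -> pick v7 -> 9
READ a @v6: history=[(1, 23), (5, 8), (6, 23)] -> pick v6 -> 23
v8: WRITE a=11  (a history now [(1, 23), (5, 8), (6, 23), (8, 11)])
READ b @v1: history=[(2, 20), (3, 14), (4, 4), (7, 9)] -> no version <= 1 -> NONE
v9: WRITE a=6  (a history now [(1, 23), (5, 8), (6, 23), (8, 11), (9, 6)])

Answer: 23
NONE
23
14
23
23
23
23
9
23
NONE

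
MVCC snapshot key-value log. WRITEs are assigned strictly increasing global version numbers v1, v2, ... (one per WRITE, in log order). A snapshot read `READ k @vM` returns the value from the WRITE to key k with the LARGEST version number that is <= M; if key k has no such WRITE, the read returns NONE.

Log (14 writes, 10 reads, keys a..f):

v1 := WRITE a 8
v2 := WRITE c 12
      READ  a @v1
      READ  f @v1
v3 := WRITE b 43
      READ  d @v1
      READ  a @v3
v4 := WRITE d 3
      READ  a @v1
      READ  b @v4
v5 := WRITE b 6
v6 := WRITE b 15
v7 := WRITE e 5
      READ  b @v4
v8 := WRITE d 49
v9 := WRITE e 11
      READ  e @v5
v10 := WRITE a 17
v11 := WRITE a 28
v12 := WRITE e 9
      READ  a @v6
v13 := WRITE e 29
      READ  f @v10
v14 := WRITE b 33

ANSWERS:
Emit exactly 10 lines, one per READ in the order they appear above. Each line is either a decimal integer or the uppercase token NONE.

Answer: 8
NONE
NONE
8
8
43
43
NONE
8
NONE

Derivation:
v1: WRITE a=8  (a history now [(1, 8)])
v2: WRITE c=12  (c history now [(2, 12)])
READ a @v1: history=[(1, 8)] -> pick v1 -> 8
READ f @v1: history=[] -> no version <= 1 -> NONE
v3: WRITE b=43  (b history now [(3, 43)])
READ d @v1: history=[] -> no version <= 1 -> NONE
READ a @v3: history=[(1, 8)] -> pick v1 -> 8
v4: WRITE d=3  (d history now [(4, 3)])
READ a @v1: history=[(1, 8)] -> pick v1 -> 8
READ b @v4: history=[(3, 43)] -> pick v3 -> 43
v5: WRITE b=6  (b history now [(3, 43), (5, 6)])
v6: WRITE b=15  (b history now [(3, 43), (5, 6), (6, 15)])
v7: WRITE e=5  (e history now [(7, 5)])
READ b @v4: history=[(3, 43), (5, 6), (6, 15)] -> pick v3 -> 43
v8: WRITE d=49  (d history now [(4, 3), (8, 49)])
v9: WRITE e=11  (e history now [(7, 5), (9, 11)])
READ e @v5: history=[(7, 5), (9, 11)] -> no version <= 5 -> NONE
v10: WRITE a=17  (a history now [(1, 8), (10, 17)])
v11: WRITE a=28  (a history now [(1, 8), (10, 17), (11, 28)])
v12: WRITE e=9  (e history now [(7, 5), (9, 11), (12, 9)])
READ a @v6: history=[(1, 8), (10, 17), (11, 28)] -> pick v1 -> 8
v13: WRITE e=29  (e history now [(7, 5), (9, 11), (12, 9), (13, 29)])
READ f @v10: history=[] -> no version <= 10 -> NONE
v14: WRITE b=33  (b history now [(3, 43), (5, 6), (6, 15), (14, 33)])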